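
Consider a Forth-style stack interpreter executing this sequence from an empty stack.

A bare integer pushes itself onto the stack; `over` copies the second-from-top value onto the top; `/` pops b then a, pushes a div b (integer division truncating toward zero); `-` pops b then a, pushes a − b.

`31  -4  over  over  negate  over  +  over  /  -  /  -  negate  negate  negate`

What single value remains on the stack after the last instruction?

-31

31     → 31
-4     → 31 -4
over   → 31 -4 31
over   → 31 -4 31 -4
negate → 31 -4 31 4
over   → 31 -4 31 4 31
+      → 31 -4 31 35
over   → 31 -4 31 35 31
/      → 31 -4 31 1
-      → 31 -4 30
/      → 31 0
-      → 31
negate → -31
negate → 31
negate → -31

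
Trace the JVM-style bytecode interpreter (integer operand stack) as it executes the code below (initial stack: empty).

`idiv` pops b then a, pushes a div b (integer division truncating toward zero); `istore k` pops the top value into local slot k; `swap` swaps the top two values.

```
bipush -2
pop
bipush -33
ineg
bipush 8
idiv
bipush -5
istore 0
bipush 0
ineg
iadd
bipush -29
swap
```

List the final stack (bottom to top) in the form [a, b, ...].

[-29, 4]

bipush -2  : [-2]
pop        : []
bipush -33 : [-33]
ineg       : [33]
bipush 8   : [33, 8]
idiv       : [4]
bipush -5  : [4, -5]
istore 0   : [4]
bipush 0   : [4, 0]
ineg       : [4, 0]
iadd       : [4]
bipush -29 : [4, -29]
swap       : [-29, 4]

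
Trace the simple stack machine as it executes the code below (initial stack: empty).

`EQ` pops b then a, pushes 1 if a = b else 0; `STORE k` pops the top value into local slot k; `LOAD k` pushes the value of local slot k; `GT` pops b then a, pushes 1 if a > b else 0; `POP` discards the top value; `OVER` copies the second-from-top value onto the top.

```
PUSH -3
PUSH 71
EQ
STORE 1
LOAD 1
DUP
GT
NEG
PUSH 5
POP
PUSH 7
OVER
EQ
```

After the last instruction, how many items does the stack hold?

PUSH -3  -3
PUSH 71  -3 71
EQ       0
STORE 1  (empty)
LOAD 1   0
DUP      0 0
GT       0
NEG      0
PUSH 5   0 5
POP      0
PUSH 7   0 7
OVER     0 7 0
EQ       0 0

2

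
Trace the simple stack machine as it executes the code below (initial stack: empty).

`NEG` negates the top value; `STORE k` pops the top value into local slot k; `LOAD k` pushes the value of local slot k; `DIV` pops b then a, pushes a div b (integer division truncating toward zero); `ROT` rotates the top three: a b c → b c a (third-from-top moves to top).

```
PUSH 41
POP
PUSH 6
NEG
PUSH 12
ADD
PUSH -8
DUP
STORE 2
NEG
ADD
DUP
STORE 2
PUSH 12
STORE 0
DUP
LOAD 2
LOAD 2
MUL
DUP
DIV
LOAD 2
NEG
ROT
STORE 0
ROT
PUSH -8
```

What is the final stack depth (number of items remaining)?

4

PUSH 41 : 41
POP     : (empty)
PUSH 6  : 6
NEG     : -6
PUSH 12 : -6 12
ADD     : 6
PUSH -8 : 6 -8
DUP     : 6 -8 -8
STORE 2 : 6 -8
NEG     : 6 8
ADD     : 14
DUP     : 14 14
STORE 2 : 14
PUSH 12 : 14 12
STORE 0 : 14
DUP     : 14 14
LOAD 2  : 14 14 14
LOAD 2  : 14 14 14 14
MUL     : 14 14 196
DUP     : 14 14 196 196
DIV     : 14 14 1
LOAD 2  : 14 14 1 14
NEG     : 14 14 1 -14
ROT     : 14 1 -14 14
STORE 0 : 14 1 -14
ROT     : 1 -14 14
PUSH -8 : 1 -14 14 -8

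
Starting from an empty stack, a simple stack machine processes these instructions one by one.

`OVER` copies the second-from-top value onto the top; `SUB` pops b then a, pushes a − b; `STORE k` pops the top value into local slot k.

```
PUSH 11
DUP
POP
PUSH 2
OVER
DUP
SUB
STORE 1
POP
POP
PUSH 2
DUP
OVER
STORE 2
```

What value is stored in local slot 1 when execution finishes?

0

PUSH 11  [11]
DUP      [11, 11]
POP      [11]
PUSH 2   [11, 2]
OVER     [11, 2, 11]
DUP      [11, 2, 11, 11]
SUB      [11, 2, 0]
STORE 1  [11, 2]
POP      [11]
POP      []
PUSH 2   [2]
DUP      [2, 2]
OVER     [2, 2, 2]
STORE 2  [2, 2]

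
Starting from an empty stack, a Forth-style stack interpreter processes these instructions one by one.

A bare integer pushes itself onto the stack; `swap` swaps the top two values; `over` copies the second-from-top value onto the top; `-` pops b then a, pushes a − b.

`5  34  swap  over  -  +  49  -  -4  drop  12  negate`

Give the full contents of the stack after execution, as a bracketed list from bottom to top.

[-44, -12]

5       [5]
34      [5, 34]
swap    [34, 5]
over    [34, 5, 34]
-       [34, -29]
+       [5]
49      [5, 49]
-       [-44]
-4      [-44, -4]
drop    [-44]
12      [-44, 12]
negate  [-44, -12]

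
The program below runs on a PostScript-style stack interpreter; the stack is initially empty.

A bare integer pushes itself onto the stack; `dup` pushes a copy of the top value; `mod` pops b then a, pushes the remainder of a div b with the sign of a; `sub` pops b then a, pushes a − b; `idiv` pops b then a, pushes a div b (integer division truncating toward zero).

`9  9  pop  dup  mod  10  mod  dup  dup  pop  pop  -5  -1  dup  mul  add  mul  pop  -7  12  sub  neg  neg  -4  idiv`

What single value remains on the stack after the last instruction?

4

9    : 9
9    : 9 9
pop  : 9
dup  : 9 9
mod  : 0
10   : 0 10
mod  : 0
dup  : 0 0
dup  : 0 0 0
pop  : 0 0
pop  : 0
-5   : 0 -5
-1   : 0 -5 -1
dup  : 0 -5 -1 -1
mul  : 0 -5 1
add  : 0 -4
mul  : 0
pop  : (empty)
-7   : -7
12   : -7 12
sub  : -19
neg  : 19
neg  : -19
-4   : -19 -4
idiv : 4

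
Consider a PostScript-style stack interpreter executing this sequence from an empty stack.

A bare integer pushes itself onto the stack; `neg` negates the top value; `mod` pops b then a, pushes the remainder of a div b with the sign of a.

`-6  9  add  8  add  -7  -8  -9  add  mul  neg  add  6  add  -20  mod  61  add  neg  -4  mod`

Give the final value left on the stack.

-6  : [-6]
9   : [-6, 9]
add : [3]
8   : [3, 8]
add : [11]
-7  : [11, -7]
-8  : [11, -7, -8]
-9  : [11, -7, -8, -9]
add : [11, -7, -17]
mul : [11, 119]
neg : [11, -119]
add : [-108]
6   : [-108, 6]
add : [-102]
-20 : [-102, -20]
mod : [-2]
61  : [-2, 61]
add : [59]
neg : [-59]
-4  : [-59, -4]
mod : [-3]

-3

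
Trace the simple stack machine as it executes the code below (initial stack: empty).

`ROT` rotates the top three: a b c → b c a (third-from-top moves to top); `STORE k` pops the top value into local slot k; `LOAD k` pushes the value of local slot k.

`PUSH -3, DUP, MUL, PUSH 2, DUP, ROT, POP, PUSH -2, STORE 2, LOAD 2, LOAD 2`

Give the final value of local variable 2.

PUSH -3 : [-3]
DUP     : [-3, -3]
MUL     : [9]
PUSH 2  : [9, 2]
DUP     : [9, 2, 2]
ROT     : [2, 2, 9]
POP     : [2, 2]
PUSH -2 : [2, 2, -2]
STORE 2 : [2, 2]
LOAD 2  : [2, 2, -2]
LOAD 2  : [2, 2, -2, -2]

-2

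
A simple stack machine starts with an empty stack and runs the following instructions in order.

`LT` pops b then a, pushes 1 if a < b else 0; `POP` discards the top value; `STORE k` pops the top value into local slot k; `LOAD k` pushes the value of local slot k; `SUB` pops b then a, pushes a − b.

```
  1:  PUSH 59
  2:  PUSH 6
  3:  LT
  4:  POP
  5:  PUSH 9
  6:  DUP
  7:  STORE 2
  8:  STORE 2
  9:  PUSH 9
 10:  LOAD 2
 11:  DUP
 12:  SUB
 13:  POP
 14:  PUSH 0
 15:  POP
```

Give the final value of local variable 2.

9

PUSH 59 -> [59]
PUSH 6  -> [59, 6]
LT      -> [0]
POP     -> []
PUSH 9  -> [9]
DUP     -> [9, 9]
STORE 2 -> [9]
STORE 2 -> []
PUSH 9  -> [9]
LOAD 2  -> [9, 9]
DUP     -> [9, 9, 9]
SUB     -> [9, 0]
POP     -> [9]
PUSH 0  -> [9, 0]
POP     -> [9]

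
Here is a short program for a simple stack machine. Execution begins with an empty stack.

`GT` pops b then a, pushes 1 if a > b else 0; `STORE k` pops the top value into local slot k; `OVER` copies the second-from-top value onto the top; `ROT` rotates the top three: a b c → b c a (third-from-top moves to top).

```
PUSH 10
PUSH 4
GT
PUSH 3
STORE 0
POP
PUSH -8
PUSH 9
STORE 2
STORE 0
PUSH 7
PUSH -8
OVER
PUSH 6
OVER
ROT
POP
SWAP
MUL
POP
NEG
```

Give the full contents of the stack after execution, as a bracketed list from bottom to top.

PUSH 10 → [10]
PUSH 4  → [10, 4]
GT      → [1]
PUSH 3  → [1, 3]
STORE 0 → [1]
POP     → []
PUSH -8 → [-8]
PUSH 9  → [-8, 9]
STORE 2 → [-8]
STORE 0 → []
PUSH 7  → [7]
PUSH -8 → [7, -8]
OVER    → [7, -8, 7]
PUSH 6  → [7, -8, 7, 6]
OVER    → [7, -8, 7, 6, 7]
ROT     → [7, -8, 6, 7, 7]
POP     → [7, -8, 6, 7]
SWAP    → [7, -8, 7, 6]
MUL     → [7, -8, 42]
POP     → [7, -8]
NEG     → [7, 8]

[7, 8]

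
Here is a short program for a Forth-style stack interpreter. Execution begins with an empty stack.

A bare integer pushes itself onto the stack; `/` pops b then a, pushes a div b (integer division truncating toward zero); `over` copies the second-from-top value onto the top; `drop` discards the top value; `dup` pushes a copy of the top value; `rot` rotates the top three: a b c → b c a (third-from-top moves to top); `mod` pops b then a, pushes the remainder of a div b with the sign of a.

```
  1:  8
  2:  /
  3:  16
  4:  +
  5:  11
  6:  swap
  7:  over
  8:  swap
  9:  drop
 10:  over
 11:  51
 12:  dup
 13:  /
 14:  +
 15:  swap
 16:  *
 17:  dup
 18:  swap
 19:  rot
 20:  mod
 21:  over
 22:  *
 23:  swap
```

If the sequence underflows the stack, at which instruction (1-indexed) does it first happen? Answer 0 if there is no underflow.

2

8  8
/  — needs 2 operands, stack has 1 → underflow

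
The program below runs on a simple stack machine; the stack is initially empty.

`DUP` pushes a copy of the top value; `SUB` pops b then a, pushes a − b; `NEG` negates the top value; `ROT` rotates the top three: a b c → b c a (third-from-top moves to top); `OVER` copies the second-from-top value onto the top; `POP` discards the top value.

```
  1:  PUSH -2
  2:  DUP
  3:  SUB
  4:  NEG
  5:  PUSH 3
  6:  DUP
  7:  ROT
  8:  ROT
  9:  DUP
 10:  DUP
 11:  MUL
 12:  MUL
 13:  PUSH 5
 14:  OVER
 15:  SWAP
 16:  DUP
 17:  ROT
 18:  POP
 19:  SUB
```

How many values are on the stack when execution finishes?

4

PUSH -2 -> -2
DUP     -> -2 -2
SUB     -> 0
NEG     -> 0
PUSH 3  -> 0 3
DUP     -> 0 3 3
ROT     -> 3 3 0
ROT     -> 3 0 3
DUP     -> 3 0 3 3
DUP     -> 3 0 3 3 3
MUL     -> 3 0 3 9
MUL     -> 3 0 27
PUSH 5  -> 3 0 27 5
OVER    -> 3 0 27 5 27
SWAP    -> 3 0 27 27 5
DUP     -> 3 0 27 27 5 5
ROT     -> 3 0 27 5 5 27
POP     -> 3 0 27 5 5
SUB     -> 3 0 27 0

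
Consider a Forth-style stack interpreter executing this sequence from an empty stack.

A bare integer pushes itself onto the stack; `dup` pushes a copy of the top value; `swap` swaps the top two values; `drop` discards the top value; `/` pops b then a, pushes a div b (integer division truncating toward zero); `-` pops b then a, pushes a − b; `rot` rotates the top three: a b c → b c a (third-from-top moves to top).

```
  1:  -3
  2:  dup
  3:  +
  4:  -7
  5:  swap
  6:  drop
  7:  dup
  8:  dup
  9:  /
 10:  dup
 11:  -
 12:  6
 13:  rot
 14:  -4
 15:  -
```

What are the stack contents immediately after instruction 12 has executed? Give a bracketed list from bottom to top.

[-7, 0, 6]

-3   -> [-3]
dup  -> [-3, -3]
+    -> [-6]
-7   -> [-6, -7]
swap -> [-7, -6]
drop -> [-7]
dup  -> [-7, -7]
dup  -> [-7, -7, -7]
/    -> [-7, 1]
dup  -> [-7, 1, 1]
-    -> [-7, 0]
6    -> [-7, 0, 6]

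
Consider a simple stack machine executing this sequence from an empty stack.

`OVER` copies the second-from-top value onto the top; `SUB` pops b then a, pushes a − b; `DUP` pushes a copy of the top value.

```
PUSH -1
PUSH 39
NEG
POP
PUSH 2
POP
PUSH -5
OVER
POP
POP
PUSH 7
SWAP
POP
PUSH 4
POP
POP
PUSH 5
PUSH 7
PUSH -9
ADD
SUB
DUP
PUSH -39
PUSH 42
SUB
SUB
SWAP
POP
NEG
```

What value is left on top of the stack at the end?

-88

PUSH -1   [-1]
PUSH 39   [-1, 39]
NEG       [-1, -39]
POP       [-1]
PUSH 2    [-1, 2]
POP       [-1]
PUSH -5   [-1, -5]
OVER      [-1, -5, -1]
POP       [-1, -5]
POP       [-1]
PUSH 7    [-1, 7]
SWAP      [7, -1]
POP       [7]
PUSH 4    [7, 4]
POP       [7]
POP       []
PUSH 5    [5]
PUSH 7    [5, 7]
PUSH -9   [5, 7, -9]
ADD       [5, -2]
SUB       [7]
DUP       [7, 7]
PUSH -39  [7, 7, -39]
PUSH 42   [7, 7, -39, 42]
SUB       [7, 7, -81]
SUB       [7, 88]
SWAP      [88, 7]
POP       [88]
NEG       [-88]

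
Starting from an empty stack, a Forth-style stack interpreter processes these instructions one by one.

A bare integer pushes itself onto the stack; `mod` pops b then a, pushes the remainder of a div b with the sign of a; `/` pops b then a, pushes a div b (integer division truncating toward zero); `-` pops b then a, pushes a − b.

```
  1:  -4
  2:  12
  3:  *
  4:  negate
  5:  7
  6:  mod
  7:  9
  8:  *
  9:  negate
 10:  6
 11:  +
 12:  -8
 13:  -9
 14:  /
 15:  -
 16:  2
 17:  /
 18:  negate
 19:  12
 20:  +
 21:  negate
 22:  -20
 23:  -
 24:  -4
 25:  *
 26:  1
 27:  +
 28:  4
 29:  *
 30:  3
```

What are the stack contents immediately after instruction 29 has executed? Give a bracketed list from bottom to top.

[260]

-4     : -4
12     : -4 12
*      : -48
negate : 48
7      : 48 7
mod    : 6
9      : 6 9
*      : 54
negate : -54
6      : -54 6
+      : -48
-8     : -48 -8
-9     : -48 -8 -9
/      : -48 0
-      : -48
2      : -48 2
/      : -24
negate : 24
12     : 24 12
+      : 36
negate : -36
-20    : -36 -20
-      : -16
-4     : -16 -4
*      : 64
1      : 64 1
+      : 65
4      : 65 4
*      : 260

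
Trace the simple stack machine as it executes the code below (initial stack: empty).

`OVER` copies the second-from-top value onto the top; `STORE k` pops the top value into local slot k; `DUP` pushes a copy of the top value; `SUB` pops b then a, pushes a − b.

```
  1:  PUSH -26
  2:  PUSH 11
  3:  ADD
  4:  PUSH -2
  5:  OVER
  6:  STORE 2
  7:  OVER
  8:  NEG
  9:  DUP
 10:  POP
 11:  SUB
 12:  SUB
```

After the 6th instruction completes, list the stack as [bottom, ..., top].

PUSH -26 → -26
PUSH 11  → -26 11
ADD      → -15
PUSH -2  → -15 -2
OVER     → -15 -2 -15
STORE 2  → -15 -2

[-15, -2]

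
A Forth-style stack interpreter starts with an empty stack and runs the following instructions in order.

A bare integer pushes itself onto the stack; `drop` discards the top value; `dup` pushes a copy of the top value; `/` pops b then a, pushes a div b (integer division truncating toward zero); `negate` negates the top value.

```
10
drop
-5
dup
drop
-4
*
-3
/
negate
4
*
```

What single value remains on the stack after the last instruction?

24

10     -> 10
drop   -> (empty)
-5     -> -5
dup    -> -5 -5
drop   -> -5
-4     -> -5 -4
*      -> 20
-3     -> 20 -3
/      -> -6
negate -> 6
4      -> 6 4
*      -> 24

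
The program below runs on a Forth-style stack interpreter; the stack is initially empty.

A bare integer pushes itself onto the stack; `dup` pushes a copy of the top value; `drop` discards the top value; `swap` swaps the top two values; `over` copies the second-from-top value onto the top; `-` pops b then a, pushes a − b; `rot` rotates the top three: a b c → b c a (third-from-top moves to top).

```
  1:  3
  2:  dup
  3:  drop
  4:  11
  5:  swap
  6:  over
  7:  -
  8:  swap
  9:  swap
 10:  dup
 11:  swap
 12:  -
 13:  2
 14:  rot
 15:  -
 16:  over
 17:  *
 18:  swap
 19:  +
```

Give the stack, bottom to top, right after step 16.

3    → 3
dup  → 3 3
drop → 3
11   → 3 11
swap → 11 3
over → 11 3 11
-    → 11 -8
swap → -8 11
swap → 11 -8
dup  → 11 -8 -8
swap → 11 -8 -8
-    → 11 0
2    → 11 0 2
rot  → 0 2 11
-    → 0 -9
over → 0 -9 0

[0, -9, 0]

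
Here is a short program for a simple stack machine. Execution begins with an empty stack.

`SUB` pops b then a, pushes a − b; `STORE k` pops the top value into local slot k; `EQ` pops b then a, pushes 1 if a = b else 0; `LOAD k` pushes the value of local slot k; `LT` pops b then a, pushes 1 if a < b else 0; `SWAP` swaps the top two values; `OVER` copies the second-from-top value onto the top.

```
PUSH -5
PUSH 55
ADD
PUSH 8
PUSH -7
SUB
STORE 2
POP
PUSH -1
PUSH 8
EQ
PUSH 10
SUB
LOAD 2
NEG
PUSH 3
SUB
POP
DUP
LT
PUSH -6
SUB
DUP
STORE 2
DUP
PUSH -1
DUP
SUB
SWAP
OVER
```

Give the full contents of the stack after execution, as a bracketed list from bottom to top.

PUSH -5 : -5
PUSH 55 : -5 55
ADD     : 50
PUSH 8  : 50 8
PUSH -7 : 50 8 -7
SUB     : 50 15
STORE 2 : 50
POP     : (empty)
PUSH -1 : -1
PUSH 8  : -1 8
EQ      : 0
PUSH 10 : 0 10
SUB     : -10
LOAD 2  : -10 15
NEG     : -10 -15
PUSH 3  : -10 -15 3
SUB     : -10 -18
POP     : -10
DUP     : -10 -10
LT      : 0
PUSH -6 : 0 -6
SUB     : 6
DUP     : 6 6
STORE 2 : 6
DUP     : 6 6
PUSH -1 : 6 6 -1
DUP     : 6 6 -1 -1
SUB     : 6 6 0
SWAP    : 6 0 6
OVER    : 6 0 6 0

[6, 0, 6, 0]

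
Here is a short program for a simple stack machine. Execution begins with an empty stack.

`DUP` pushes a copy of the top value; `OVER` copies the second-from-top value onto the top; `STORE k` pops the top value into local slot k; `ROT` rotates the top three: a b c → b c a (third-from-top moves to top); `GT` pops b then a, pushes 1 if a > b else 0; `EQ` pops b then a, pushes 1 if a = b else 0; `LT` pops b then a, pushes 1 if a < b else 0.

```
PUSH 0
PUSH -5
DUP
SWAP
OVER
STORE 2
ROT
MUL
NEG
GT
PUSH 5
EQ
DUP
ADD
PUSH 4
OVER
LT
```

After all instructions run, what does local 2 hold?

-5

PUSH 0  : 0
PUSH -5 : 0 -5
DUP     : 0 -5 -5
SWAP    : 0 -5 -5
OVER    : 0 -5 -5 -5
STORE 2 : 0 -5 -5
ROT     : -5 -5 0
MUL     : -5 0
NEG     : -5 0
GT      : 0
PUSH 5  : 0 5
EQ      : 0
DUP     : 0 0
ADD     : 0
PUSH 4  : 0 4
OVER    : 0 4 0
LT      : 0 0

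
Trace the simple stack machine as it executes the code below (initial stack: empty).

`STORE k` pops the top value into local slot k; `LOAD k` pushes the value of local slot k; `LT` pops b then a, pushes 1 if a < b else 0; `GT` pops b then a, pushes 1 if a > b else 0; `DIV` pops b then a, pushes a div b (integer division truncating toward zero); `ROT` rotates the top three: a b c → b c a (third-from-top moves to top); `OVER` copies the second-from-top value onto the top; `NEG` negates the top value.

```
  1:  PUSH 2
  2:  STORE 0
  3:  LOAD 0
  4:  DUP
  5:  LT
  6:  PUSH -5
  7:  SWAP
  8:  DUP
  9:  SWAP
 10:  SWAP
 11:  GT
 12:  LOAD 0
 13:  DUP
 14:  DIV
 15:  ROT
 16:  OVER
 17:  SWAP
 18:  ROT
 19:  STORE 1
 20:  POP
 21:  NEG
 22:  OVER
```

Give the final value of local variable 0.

2

PUSH 2   [2]
STORE 0  []
LOAD 0   [2]
DUP      [2, 2]
LT       [0]
PUSH -5  [0, -5]
SWAP     [-5, 0]
DUP      [-5, 0, 0]
SWAP     [-5, 0, 0]
SWAP     [-5, 0, 0]
GT       [-5, 0]
LOAD 0   [-5, 0, 2]
DUP      [-5, 0, 2, 2]
DIV      [-5, 0, 1]
ROT      [0, 1, -5]
OVER     [0, 1, -5, 1]
SWAP     [0, 1, 1, -5]
ROT      [0, 1, -5, 1]
STORE 1  [0, 1, -5]
POP      [0, 1]
NEG      [0, -1]
OVER     [0, -1, 0]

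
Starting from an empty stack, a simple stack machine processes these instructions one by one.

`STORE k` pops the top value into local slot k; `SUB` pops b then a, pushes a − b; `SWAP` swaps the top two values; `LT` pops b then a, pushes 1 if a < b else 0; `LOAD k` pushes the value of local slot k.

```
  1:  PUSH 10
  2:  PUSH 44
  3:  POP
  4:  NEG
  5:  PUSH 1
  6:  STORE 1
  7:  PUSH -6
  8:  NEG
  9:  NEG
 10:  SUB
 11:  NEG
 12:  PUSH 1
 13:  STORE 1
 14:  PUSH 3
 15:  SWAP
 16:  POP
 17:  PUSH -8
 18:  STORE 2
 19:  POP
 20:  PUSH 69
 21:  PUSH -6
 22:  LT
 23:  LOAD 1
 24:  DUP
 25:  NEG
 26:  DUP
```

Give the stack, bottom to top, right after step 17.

PUSH 10 -> 10
PUSH 44 -> 10 44
POP     -> 10
NEG     -> -10
PUSH 1  -> -10 1
STORE 1 -> -10
PUSH -6 -> -10 -6
NEG     -> -10 6
NEG     -> -10 -6
SUB     -> -4
NEG     -> 4
PUSH 1  -> 4 1
STORE 1 -> 4
PUSH 3  -> 4 3
SWAP    -> 3 4
POP     -> 3
PUSH -8 -> 3 -8

[3, -8]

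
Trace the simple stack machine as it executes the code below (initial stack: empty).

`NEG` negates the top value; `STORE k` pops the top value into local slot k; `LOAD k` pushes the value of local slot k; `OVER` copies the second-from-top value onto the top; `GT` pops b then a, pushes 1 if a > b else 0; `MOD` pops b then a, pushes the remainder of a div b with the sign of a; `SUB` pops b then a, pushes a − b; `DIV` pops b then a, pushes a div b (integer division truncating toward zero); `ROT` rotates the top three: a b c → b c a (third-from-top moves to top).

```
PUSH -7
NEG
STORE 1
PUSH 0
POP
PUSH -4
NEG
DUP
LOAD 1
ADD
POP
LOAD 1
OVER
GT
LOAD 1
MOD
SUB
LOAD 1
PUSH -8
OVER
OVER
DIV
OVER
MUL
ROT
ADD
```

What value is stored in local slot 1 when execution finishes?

PUSH -7 -> -7
NEG     -> 7
STORE 1 -> (empty)
PUSH 0  -> 0
POP     -> (empty)
PUSH -4 -> -4
NEG     -> 4
DUP     -> 4 4
LOAD 1  -> 4 4 7
ADD     -> 4 11
POP     -> 4
LOAD 1  -> 4 7
OVER    -> 4 7 4
GT      -> 4 1
LOAD 1  -> 4 1 7
MOD     -> 4 1
SUB     -> 3
LOAD 1  -> 3 7
PUSH -8 -> 3 7 -8
OVER    -> 3 7 -8 7
OVER    -> 3 7 -8 7 -8
DIV     -> 3 7 -8 0
OVER    -> 3 7 -8 0 -8
MUL     -> 3 7 -8 0
ROT     -> 3 -8 0 7
ADD     -> 3 -8 7

7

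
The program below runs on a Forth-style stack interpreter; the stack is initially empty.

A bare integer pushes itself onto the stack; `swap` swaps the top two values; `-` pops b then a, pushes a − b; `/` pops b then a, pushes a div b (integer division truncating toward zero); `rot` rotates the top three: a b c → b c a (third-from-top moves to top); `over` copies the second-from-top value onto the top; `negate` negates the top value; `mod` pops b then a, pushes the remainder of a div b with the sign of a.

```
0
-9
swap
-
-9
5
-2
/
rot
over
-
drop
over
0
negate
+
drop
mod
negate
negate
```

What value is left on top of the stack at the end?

-1

0      -> [0]
-9     -> [0, -9]
swap   -> [-9, 0]
-      -> [-9]
-9     -> [-9, -9]
5      -> [-9, -9, 5]
-2     -> [-9, -9, 5, -2]
/      -> [-9, -9, -2]
rot    -> [-9, -2, -9]
over   -> [-9, -2, -9, -2]
-      -> [-9, -2, -7]
drop   -> [-9, -2]
over   -> [-9, -2, -9]
0      -> [-9, -2, -9, 0]
negate -> [-9, -2, -9, 0]
+      -> [-9, -2, -9]
drop   -> [-9, -2]
mod    -> [-1]
negate -> [1]
negate -> [-1]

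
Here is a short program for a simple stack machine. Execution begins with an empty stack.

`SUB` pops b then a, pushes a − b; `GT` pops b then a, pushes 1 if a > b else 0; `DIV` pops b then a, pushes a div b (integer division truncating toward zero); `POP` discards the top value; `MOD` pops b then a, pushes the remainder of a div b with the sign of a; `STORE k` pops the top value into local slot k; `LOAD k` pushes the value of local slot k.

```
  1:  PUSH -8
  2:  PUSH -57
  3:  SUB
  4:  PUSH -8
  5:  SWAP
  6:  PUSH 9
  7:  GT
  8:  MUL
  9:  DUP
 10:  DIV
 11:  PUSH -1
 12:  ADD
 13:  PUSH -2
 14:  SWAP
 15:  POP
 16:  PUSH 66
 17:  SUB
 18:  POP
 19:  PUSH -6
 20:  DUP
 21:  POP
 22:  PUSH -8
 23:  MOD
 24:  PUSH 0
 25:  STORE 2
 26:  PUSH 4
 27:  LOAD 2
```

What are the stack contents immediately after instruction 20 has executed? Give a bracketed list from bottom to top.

PUSH -8  → [-8]
PUSH -57 → [-8, -57]
SUB      → [49]
PUSH -8  → [49, -8]
SWAP     → [-8, 49]
PUSH 9   → [-8, 49, 9]
GT       → [-8, 1]
MUL      → [-8]
DUP      → [-8, -8]
DIV      → [1]
PUSH -1  → [1, -1]
ADD      → [0]
PUSH -2  → [0, -2]
SWAP     → [-2, 0]
POP      → [-2]
PUSH 66  → [-2, 66]
SUB      → [-68]
POP      → []
PUSH -6  → [-6]
DUP      → [-6, -6]

[-6, -6]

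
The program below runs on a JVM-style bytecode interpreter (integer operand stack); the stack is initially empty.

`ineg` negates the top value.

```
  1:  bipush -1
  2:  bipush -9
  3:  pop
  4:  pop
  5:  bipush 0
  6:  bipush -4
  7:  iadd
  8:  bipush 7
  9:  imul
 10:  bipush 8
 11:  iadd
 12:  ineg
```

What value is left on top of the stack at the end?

bipush -1  -1
bipush -9  -1 -9
pop        -1
pop        (empty)
bipush 0   0
bipush -4  0 -4
iadd       -4
bipush 7   -4 7
imul       -28
bipush 8   -28 8
iadd       -20
ineg       20

20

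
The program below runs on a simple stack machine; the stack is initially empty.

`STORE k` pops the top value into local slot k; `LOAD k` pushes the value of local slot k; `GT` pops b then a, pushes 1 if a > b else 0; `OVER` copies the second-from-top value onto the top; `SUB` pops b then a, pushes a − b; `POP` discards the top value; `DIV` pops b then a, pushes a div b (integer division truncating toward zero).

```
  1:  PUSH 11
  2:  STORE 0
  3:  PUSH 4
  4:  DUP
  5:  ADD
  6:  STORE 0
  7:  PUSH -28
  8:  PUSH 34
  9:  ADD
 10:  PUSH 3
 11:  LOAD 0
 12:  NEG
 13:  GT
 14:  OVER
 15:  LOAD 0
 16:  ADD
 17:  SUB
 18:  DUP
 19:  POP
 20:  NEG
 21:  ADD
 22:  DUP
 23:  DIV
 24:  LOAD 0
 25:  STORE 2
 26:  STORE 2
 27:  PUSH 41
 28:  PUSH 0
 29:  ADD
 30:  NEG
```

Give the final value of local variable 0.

PUSH 11   11
STORE 0   (empty)
PUSH 4    4
DUP       4 4
ADD       8
STORE 0   (empty)
PUSH -28  -28
PUSH 34   -28 34
ADD       6
PUSH 3    6 3
LOAD 0    6 3 8
NEG       6 3 -8
GT        6 1
OVER      6 1 6
LOAD 0    6 1 6 8
ADD       6 1 14
SUB       6 -13
DUP       6 -13 -13
POP       6 -13
NEG       6 13
ADD       19
DUP       19 19
DIV       1
LOAD 0    1 8
STORE 2   1
STORE 2   (empty)
PUSH 41   41
PUSH 0    41 0
ADD       41
NEG       -41

8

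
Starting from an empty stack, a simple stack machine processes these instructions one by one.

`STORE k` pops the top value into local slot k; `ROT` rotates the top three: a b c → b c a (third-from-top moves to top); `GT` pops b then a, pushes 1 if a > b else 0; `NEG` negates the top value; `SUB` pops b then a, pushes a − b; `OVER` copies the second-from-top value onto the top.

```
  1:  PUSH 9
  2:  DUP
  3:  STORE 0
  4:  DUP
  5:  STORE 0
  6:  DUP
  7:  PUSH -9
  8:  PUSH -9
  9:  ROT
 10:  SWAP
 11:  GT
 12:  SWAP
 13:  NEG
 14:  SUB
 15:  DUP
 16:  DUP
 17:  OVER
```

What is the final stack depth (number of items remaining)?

PUSH 9   [9]
DUP      [9, 9]
STORE 0  [9]
DUP      [9, 9]
STORE 0  [9]
DUP      [9, 9]
PUSH -9  [9, 9, -9]
PUSH -9  [9, 9, -9, -9]
ROT      [9, -9, -9, 9]
SWAP     [9, -9, 9, -9]
GT       [9, -9, 1]
SWAP     [9, 1, -9]
NEG      [9, 1, 9]
SUB      [9, -8]
DUP      [9, -8, -8]
DUP      [9, -8, -8, -8]
OVER     [9, -8, -8, -8, -8]

5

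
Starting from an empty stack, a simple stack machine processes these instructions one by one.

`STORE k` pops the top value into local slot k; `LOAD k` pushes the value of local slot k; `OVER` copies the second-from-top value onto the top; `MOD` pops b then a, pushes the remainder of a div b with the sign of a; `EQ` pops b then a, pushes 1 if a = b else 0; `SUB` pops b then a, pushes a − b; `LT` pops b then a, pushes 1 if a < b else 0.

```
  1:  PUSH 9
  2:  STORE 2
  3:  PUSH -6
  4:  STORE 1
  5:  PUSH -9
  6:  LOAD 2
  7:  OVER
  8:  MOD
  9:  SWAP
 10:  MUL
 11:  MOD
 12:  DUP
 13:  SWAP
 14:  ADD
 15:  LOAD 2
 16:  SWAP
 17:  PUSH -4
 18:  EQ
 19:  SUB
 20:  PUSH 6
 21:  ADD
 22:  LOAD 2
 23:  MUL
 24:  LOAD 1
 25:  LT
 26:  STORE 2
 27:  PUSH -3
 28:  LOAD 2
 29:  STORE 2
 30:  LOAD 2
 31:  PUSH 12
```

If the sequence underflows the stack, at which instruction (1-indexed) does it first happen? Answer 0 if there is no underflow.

PUSH 9  → 9
STORE 2 → (empty)
PUSH -6 → -6
STORE 1 → (empty)
PUSH -9 → -9
LOAD 2  → -9 9
OVER    → -9 9 -9
MOD     → -9 0
SWAP    → 0 -9
MUL     → 0
MOD  — needs 2 operands, stack has 1 → underflow

11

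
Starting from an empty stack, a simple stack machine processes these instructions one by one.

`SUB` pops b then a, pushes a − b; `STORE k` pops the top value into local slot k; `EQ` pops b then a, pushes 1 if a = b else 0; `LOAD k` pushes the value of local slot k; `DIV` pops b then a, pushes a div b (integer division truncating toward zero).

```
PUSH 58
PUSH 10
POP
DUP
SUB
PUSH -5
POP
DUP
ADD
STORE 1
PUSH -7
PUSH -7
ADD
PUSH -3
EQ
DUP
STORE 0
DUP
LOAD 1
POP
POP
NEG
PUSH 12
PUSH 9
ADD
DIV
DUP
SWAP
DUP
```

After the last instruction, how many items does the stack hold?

PUSH 58  58
PUSH 10  58 10
POP      58
DUP      58 58
SUB      0
PUSH -5  0 -5
POP      0
DUP      0 0
ADD      0
STORE 1  (empty)
PUSH -7  -7
PUSH -7  -7 -7
ADD      -14
PUSH -3  -14 -3
EQ       0
DUP      0 0
STORE 0  0
DUP      0 0
LOAD 1   0 0 0
POP      0 0
POP      0
NEG      0
PUSH 12  0 12
PUSH 9   0 12 9
ADD      0 21
DIV      0
DUP      0 0
SWAP     0 0
DUP      0 0 0

3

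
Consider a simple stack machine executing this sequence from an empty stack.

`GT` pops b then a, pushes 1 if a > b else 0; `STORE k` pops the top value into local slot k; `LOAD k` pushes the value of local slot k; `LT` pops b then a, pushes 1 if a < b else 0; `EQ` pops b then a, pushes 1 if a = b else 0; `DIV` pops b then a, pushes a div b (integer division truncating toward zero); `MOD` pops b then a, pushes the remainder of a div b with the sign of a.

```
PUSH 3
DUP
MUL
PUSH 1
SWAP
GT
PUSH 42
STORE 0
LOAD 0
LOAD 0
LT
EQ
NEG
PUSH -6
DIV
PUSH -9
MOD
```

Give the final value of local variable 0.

42

PUSH 3   [3]
DUP      [3, 3]
MUL      [9]
PUSH 1   [9, 1]
SWAP     [1, 9]
GT       [0]
PUSH 42  [0, 42]
STORE 0  [0]
LOAD 0   [0, 42]
LOAD 0   [0, 42, 42]
LT       [0, 0]
EQ       [1]
NEG      [-1]
PUSH -6  [-1, -6]
DIV      [0]
PUSH -9  [0, -9]
MOD      [0]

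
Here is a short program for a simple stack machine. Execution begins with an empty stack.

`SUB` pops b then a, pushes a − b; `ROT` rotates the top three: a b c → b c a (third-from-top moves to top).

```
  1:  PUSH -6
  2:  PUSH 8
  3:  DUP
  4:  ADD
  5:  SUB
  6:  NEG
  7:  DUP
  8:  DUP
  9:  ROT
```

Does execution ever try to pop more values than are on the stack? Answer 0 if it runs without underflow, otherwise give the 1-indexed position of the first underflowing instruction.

PUSH -6 -> [-6]
PUSH 8  -> [-6, 8]
DUP     -> [-6, 8, 8]
ADD     -> [-6, 16]
SUB     -> [-22]
NEG     -> [22]
DUP     -> [22, 22]
DUP     -> [22, 22, 22]
ROT     -> [22, 22, 22]

0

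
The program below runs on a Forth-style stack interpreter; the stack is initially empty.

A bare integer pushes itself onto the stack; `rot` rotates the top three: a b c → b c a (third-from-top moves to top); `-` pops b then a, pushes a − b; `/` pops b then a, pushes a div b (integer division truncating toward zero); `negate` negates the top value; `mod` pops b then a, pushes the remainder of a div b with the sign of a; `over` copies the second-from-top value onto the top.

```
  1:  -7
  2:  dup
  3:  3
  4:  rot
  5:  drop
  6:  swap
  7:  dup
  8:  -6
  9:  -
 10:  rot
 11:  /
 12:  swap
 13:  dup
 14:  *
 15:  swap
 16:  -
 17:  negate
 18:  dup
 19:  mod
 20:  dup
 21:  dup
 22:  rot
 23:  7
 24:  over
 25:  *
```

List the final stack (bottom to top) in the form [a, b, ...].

-7     -> -7
dup    -> -7 -7
3      -> -7 -7 3
rot    -> -7 3 -7
drop   -> -7 3
swap   -> 3 -7
dup    -> 3 -7 -7
-6     -> 3 -7 -7 -6
-      -> 3 -7 -1
rot    -> -7 -1 3
/      -> -7 0
swap   -> 0 -7
dup    -> 0 -7 -7
*      -> 0 49
swap   -> 49 0
-      -> 49
negate -> -49
dup    -> -49 -49
mod    -> 0
dup    -> 0 0
dup    -> 0 0 0
rot    -> 0 0 0
7      -> 0 0 0 7
over   -> 0 0 0 7 0
*      -> 0 0 0 0

[0, 0, 0, 0]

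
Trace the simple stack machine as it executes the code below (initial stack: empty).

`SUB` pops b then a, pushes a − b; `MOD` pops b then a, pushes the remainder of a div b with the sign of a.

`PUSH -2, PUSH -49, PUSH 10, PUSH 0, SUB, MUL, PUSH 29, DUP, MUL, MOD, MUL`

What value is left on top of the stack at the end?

PUSH -2   [-2]
PUSH -49  [-2, -49]
PUSH 10   [-2, -49, 10]
PUSH 0    [-2, -49, 10, 0]
SUB       [-2, -49, 10]
MUL       [-2, -490]
PUSH 29   [-2, -490, 29]
DUP       [-2, -490, 29, 29]
MUL       [-2, -490, 841]
MOD       [-2, -490]
MUL       [980]

980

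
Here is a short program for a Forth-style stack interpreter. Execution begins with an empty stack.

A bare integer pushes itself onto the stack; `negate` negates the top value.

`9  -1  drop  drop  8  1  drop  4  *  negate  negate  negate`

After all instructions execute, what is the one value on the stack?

-32

9      : 9
-1     : 9 -1
drop   : 9
drop   : (empty)
8      : 8
1      : 8 1
drop   : 8
4      : 8 4
*      : 32
negate : -32
negate : 32
negate : -32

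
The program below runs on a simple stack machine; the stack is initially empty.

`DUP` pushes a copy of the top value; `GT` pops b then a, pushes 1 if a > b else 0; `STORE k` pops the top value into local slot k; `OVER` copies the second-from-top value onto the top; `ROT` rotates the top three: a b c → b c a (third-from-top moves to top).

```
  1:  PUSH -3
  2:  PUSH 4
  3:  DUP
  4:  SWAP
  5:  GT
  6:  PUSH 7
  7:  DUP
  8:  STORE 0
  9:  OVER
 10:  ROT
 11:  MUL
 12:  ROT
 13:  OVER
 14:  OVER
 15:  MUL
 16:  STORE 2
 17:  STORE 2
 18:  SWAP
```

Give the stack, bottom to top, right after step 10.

[-3, 7, 0, 0]

PUSH -3 → -3
PUSH 4  → -3 4
DUP     → -3 4 4
SWAP    → -3 4 4
GT      → -3 0
PUSH 7  → -3 0 7
DUP     → -3 0 7 7
STORE 0 → -3 0 7
OVER    → -3 0 7 0
ROT     → -3 7 0 0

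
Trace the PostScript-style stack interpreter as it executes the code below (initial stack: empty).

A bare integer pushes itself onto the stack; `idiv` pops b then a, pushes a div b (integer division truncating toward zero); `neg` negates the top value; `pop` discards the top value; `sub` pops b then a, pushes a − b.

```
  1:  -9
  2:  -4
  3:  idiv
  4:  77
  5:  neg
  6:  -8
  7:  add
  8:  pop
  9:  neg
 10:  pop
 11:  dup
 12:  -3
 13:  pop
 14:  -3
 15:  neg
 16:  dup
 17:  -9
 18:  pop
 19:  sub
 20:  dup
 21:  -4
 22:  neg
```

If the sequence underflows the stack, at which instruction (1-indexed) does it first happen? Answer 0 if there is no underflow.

-9   -> [-9]
-4   -> [-9, -4]
idiv -> [2]
77   -> [2, 77]
neg  -> [2, -77]
-8   -> [2, -77, -8]
add  -> [2, -85]
pop  -> [2]
neg  -> [-2]
pop  -> []
dup  — needs 1 operand, stack has 0 → underflow

11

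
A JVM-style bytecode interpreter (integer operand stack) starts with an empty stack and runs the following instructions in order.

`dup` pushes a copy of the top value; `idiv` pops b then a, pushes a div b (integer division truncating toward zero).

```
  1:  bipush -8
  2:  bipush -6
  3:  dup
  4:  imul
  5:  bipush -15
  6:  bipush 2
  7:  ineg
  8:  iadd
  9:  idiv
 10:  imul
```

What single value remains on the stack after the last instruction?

bipush -8  -> -8
bipush -6  -> -8 -6
dup        -> -8 -6 -6
imul       -> -8 36
bipush -15 -> -8 36 -15
bipush 2   -> -8 36 -15 2
ineg       -> -8 36 -15 -2
iadd       -> -8 36 -17
idiv       -> -8 -2
imul       -> 16

16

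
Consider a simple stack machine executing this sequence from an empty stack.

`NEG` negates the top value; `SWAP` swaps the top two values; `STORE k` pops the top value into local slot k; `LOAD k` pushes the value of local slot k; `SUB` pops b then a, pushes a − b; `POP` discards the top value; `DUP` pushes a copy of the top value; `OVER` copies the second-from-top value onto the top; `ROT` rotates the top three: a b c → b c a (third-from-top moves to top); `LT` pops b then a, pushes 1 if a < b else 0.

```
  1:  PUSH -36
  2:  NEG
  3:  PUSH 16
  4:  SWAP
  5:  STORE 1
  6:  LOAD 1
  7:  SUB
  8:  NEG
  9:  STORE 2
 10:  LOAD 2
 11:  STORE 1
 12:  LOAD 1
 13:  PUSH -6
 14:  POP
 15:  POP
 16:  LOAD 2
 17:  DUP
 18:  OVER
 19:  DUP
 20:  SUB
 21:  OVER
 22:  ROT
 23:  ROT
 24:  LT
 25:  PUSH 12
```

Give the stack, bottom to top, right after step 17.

PUSH -36  [-36]
NEG       [36]
PUSH 16   [36, 16]
SWAP      [16, 36]
STORE 1   [16]
LOAD 1    [16, 36]
SUB       [-20]
NEG       [20]
STORE 2   []
LOAD 2    [20]
STORE 1   []
LOAD 1    [20]
PUSH -6   [20, -6]
POP       [20]
POP       []
LOAD 2    [20]
DUP       [20, 20]

[20, 20]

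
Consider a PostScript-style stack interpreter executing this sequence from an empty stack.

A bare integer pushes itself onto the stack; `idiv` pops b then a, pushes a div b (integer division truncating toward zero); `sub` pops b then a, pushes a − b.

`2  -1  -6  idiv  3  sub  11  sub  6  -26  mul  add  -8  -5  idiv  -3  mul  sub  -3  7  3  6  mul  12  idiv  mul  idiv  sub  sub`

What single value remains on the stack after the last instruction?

2     [2]
-1    [2, -1]
-6    [2, -1, -6]
idiv  [2, 0]
3     [2, 0, 3]
sub   [2, -3]
11    [2, -3, 11]
sub   [2, -14]
6     [2, -14, 6]
-26   [2, -14, 6, -26]
mul   [2, -14, -156]
add   [2, -170]
-8    [2, -170, -8]
-5    [2, -170, -8, -5]
idiv  [2, -170, 1]
-3    [2, -170, 1, -3]
mul   [2, -170, -3]
sub   [2, -167]
-3    [2, -167, -3]
7     [2, -167, -3, 7]
3     [2, -167, -3, 7, 3]
6     [2, -167, -3, 7, 3, 6]
mul   [2, -167, -3, 7, 18]
12    [2, -167, -3, 7, 18, 12]
idiv  [2, -167, -3, 7, 1]
mul   [2, -167, -3, 7]
idiv  [2, -167, 0]
sub   [2, -167]
sub   [169]

169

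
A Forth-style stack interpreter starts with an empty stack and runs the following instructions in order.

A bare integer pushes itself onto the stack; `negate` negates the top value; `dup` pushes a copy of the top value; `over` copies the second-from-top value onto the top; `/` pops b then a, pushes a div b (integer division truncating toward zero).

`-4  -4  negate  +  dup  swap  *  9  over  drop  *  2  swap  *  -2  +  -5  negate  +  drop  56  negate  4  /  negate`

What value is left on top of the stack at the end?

14

-4     -> [-4]
-4     -> [-4, -4]
negate -> [-4, 4]
+      -> [0]
dup    -> [0, 0]
swap   -> [0, 0]
*      -> [0]
9      -> [0, 9]
over   -> [0, 9, 0]
drop   -> [0, 9]
*      -> [0]
2      -> [0, 2]
swap   -> [2, 0]
*      -> [0]
-2     -> [0, -2]
+      -> [-2]
-5     -> [-2, -5]
negate -> [-2, 5]
+      -> [3]
drop   -> []
56     -> [56]
negate -> [-56]
4      -> [-56, 4]
/      -> [-14]
negate -> [14]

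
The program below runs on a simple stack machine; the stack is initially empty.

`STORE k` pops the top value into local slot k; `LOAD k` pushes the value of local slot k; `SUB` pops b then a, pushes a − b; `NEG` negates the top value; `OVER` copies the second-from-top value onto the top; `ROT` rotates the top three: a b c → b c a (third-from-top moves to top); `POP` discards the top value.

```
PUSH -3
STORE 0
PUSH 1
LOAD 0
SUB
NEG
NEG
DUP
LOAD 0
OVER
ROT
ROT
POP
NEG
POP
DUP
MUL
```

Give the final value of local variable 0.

PUSH -3  -3
STORE 0  (empty)
PUSH 1   1
LOAD 0   1 -3
SUB      4
NEG      -4
NEG      4
DUP      4 4
LOAD 0   4 4 -3
OVER     4 4 -3 4
ROT      4 -3 4 4
ROT      4 4 4 -3
POP      4 4 4
NEG      4 4 -4
POP      4 4
DUP      4 4 4
MUL      4 16

-3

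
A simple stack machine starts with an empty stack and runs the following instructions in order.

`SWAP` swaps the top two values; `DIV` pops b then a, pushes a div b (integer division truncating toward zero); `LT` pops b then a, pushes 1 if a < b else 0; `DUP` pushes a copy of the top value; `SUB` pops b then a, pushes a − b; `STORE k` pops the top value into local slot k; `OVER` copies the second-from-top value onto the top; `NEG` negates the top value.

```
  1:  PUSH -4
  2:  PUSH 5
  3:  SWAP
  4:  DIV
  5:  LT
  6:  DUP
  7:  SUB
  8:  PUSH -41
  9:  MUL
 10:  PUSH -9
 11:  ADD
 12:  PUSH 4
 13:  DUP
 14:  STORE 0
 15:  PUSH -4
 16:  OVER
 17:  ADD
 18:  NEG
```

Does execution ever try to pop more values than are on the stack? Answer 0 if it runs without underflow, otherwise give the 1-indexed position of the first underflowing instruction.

PUSH -4  [-4]
PUSH 5   [-4, 5]
SWAP     [5, -4]
DIV      [-1]
LT  — needs 2 operands, stack has 1 → underflow

5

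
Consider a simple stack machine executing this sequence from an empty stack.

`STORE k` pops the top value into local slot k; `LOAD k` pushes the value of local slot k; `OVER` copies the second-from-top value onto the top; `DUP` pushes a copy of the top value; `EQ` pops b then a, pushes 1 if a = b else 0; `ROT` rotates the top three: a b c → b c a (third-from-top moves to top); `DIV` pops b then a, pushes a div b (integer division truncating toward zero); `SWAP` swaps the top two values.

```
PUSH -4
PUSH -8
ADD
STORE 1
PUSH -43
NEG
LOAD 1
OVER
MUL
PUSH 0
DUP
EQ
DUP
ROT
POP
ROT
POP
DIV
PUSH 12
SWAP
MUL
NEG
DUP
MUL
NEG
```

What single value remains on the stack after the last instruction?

PUSH -4  : -4
PUSH -8  : -4 -8
ADD      : -12
STORE 1  : (empty)
PUSH -43 : -43
NEG      : 43
LOAD 1   : 43 -12
OVER     : 43 -12 43
MUL      : 43 -516
PUSH 0   : 43 -516 0
DUP      : 43 -516 0 0
EQ       : 43 -516 1
DUP      : 43 -516 1 1
ROT      : 43 1 1 -516
POP      : 43 1 1
ROT      : 1 1 43
POP      : 1 1
DIV      : 1
PUSH 12  : 1 12
SWAP     : 12 1
MUL      : 12
NEG      : -12
DUP      : -12 -12
MUL      : 144
NEG      : -144

-144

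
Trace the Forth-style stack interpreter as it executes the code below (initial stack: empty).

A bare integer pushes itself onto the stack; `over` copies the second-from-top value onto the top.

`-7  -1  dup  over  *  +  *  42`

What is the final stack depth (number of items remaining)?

-7   -> -7
-1   -> -7 -1
dup  -> -7 -1 -1
over -> -7 -1 -1 -1
*    -> -7 -1 1
+    -> -7 0
*    -> 0
42   -> 0 42

2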